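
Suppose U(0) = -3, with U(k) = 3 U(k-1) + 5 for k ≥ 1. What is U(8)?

-3283

U(1) = 3(-3) + 5 = -4
U(2) = 3(-4) + 5 = -7
U(3) = 3(-7) + 5 = -16
U(4) = 3(-16) + 5 = -43
U(5) = 3(-43) + 5 = -124
U(6) = 3(-124) + 5 = -367
U(7) = 3(-367) + 5 = -1096
U(8) = 3(-1096) + 5 = -3283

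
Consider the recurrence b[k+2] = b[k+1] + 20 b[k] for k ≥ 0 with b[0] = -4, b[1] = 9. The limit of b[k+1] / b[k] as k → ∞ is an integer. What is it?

The characteristic equation is r^2 - r - 20 = 0, which factors as (r - 5)(r + 4) = 0.
So the roots are 5 and -4. Since |5| > |-4| and the coefficient of 5^k is non-zero, the ratio tends to 5.

5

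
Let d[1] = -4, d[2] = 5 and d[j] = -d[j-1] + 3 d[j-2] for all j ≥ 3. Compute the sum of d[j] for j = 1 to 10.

3544

d[3] = -5 + 3*(-4) = -17
d[4] = -(-17) + 3*5 = 32
d[5] = -32 + 3*(-17) = -83
d[6] = -(-83) + 3*32 = 179
d[7] = -179 + 3*(-83) = -428
d[8] = -(-428) + 3*179 = 965
d[9] = -965 + 3*(-428) = -2249
d[10] = -(-2249) + 3*965 = 5144
Sum = (-4) + 5 + (-17) + 32 + (-83) + 179 + (-428) + 965 + (-2249) + 5144 = 3544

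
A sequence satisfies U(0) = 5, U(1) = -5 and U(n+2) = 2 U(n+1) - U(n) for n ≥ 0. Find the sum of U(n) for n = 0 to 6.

U(2) = 2·(-5) - 5 = -15
U(3) = 2·(-15) - (-5) = -25
U(4) = 2·(-25) - (-15) = -35
U(5) = 2·(-35) - (-25) = -45
U(6) = 2·(-45) - (-35) = -55
Sum = 5 + (-5) + (-15) + (-25) + (-35) + (-45) + (-55) = -175

-175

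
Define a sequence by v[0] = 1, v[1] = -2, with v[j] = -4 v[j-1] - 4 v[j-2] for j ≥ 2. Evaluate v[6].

64

v[2] = -4*(-2) - 4*1 = 4
v[3] = -4*4 - 4*(-2) = -8
v[4] = -4*(-8) - 4*4 = 16
v[5] = -4*16 - 4*(-8) = -32
v[6] = -4*(-32) - 4*16 = 64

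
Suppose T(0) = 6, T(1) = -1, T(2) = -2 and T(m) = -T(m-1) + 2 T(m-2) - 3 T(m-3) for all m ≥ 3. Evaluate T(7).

T(3) = -(-2) + 2(-1) - 3(6) = -18
T(4) = -(-18) + 2(-2) - 3(-1) = 17
T(5) = -17 + 2(-18) - 3(-2) = -47
T(6) = -(-47) + 2(17) - 3(-18) = 135
T(7) = -135 + 2(-47) - 3(17) = -280

-280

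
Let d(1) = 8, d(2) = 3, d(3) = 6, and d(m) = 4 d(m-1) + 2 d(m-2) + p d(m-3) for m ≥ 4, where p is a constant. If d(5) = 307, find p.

d(4) = 30 + 8p
d(5) = 132 + 35p
So 132 + 35p = 307, giving p = 5.

5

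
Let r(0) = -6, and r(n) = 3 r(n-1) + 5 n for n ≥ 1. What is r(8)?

r(1) = 3·(-6) + 5 = -13
r(2) = 3·(-13) + 10 = -29
r(3) = 3·(-29) + 15 = -72
r(4) = 3·(-72) + 20 = -196
r(5) = 3·(-196) + 25 = -563
r(6) = 3·(-563) + 30 = -1659
r(7) = 3·(-1659) + 35 = -4942
r(8) = 3·(-4942) + 40 = -14786

-14786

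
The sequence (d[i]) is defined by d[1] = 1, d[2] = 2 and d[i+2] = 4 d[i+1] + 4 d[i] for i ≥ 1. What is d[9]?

d[3] = 4(2) + 4(1) = 12
d[4] = 4(12) + 4(2) = 56
d[5] = 4(56) + 4(12) = 272
d[6] = 4(272) + 4(56) = 1312
d[7] = 4(1312) + 4(272) = 6336
d[8] = 4(6336) + 4(1312) = 30592
d[9] = 4(30592) + 4(6336) = 147712

147712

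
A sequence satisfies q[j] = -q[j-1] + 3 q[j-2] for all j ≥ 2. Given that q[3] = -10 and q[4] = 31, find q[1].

-1

Rearranging, q[j-2] = (q[j] + q[j-1]) / 3.
q[2] = (31 + (-10)) / 3 = 21/3 = 7
q[1] = (-10 + 7) / 3 = -3/3 = -1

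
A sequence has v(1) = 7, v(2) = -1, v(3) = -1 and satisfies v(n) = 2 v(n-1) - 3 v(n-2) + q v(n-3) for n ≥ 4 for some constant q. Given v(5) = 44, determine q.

3

v(4) = 1 + 7q
v(5) = 5 + 13q
So 5 + 13q = 44, giving q = 3.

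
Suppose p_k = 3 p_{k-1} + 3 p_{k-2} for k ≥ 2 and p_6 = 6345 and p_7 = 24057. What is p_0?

1

Rearranging, p_{k-2} = (p_k - 3 p_{k-1}) / 3.
p_5 = (24057 - 3(6345)) / 3 = 5022/3 = 1674
p_4 = (6345 - 3(1674)) / 3 = 1323/3 = 441
p_3 = (1674 - 3(441)) / 3 = 351/3 = 117
p_2 = (441 - 3(117)) / 3 = 90/3 = 30
p_1 = (117 - 3(30)) / 3 = 27/3 = 9
p_0 = (30 - 3(9)) / 3 = 3/3 = 1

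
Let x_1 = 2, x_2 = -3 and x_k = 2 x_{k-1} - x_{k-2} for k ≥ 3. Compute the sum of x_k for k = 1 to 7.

-91

x_3 = 2·(-3) - 2 = -8
x_4 = 2·(-8) - (-3) = -13
x_5 = 2·(-13) - (-8) = -18
x_6 = 2·(-18) - (-13) = -23
x_7 = 2·(-23) - (-18) = -28
Sum = 2 + (-3) + (-8) + (-13) + (-18) + (-23) + (-28) = -91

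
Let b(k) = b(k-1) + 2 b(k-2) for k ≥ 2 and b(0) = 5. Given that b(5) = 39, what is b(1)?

Let b(1) = x.
b(2) = 10 + x
b(3) = 10 + 3x
b(4) = 30 + 5x
b(5) = 50 + 11x
So 50 + 11x = 39, giving x = -1.

-1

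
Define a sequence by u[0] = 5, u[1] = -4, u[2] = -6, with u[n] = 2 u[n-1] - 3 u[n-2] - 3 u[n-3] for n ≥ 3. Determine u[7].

153

u[3] = 2*(-6) - 3*(-4) - 3*5 = -15
u[4] = 2*(-15) - 3*(-6) - 3*(-4) = 0
u[5] = 2*0 - 3*(-15) - 3*(-6) = 63
u[6] = 2*63 - 3*0 - 3*(-15) = 171
u[7] = 2*171 - 3*63 - 3*0 = 153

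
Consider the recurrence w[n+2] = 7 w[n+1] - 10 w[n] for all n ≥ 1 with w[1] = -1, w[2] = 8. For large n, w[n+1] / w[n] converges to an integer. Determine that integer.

5

The characteristic equation is r^2 - 7r + 10 = 0, which factors as (r - 5)(r - 2) = 0.
So the roots are 5 and 2. Since |5| > |2| and the coefficient of 5^n is non-zero, the ratio tends to 5.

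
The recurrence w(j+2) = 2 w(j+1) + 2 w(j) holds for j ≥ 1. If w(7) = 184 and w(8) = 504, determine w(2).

3

Rearranging, w(j-2) = (w(j) - 2 w(j-1)) / 2.
w(6) = (504 - 2·184) / 2 = 136/2 = 68
w(5) = (184 - 2·68) / 2 = 48/2 = 24
w(4) = (68 - 2·24) / 2 = 20/2 = 10
w(3) = (24 - 2·10) / 2 = 4/2 = 2
w(2) = (10 - 2·2) / 2 = 6/2 = 3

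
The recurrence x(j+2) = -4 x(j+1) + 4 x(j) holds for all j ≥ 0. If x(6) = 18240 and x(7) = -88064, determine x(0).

Rearranging, x(j-2) = (x(j) + 4 x(j-1)) / 4.
x(5) = (-88064 + 4(18240)) / 4 = -15104/4 = -3776
x(4) = (18240 + 4(-3776)) / 4 = 3136/4 = 784
x(3) = (-3776 + 4(784)) / 4 = -640/4 = -160
x(2) = (784 + 4(-160)) / 4 = 144/4 = 36
x(1) = (-160 + 4(36)) / 4 = -16/4 = -4
x(0) = (36 + 4(-4)) / 4 = 20/4 = 5

5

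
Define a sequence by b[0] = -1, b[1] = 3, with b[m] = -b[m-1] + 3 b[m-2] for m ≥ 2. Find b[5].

78

b[2] = -3 + 3·(-1) = -6
b[3] = -(-6) + 3·3 = 15
b[4] = -15 + 3·(-6) = -33
b[5] = -(-33) + 3·15 = 78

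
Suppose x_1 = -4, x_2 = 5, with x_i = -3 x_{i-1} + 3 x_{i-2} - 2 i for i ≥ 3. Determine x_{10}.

329494

x_3 = -3(5) + 3(-4) - 6 = -33
x_4 = -3(-33) + 3(5) - 8 = 106
x_5 = -3(106) + 3(-33) - 10 = -427
x_6 = -3(-427) + 3(106) - 12 = 1587
x_7 = -3(1587) + 3(-427) - 14 = -6056
x_8 = -3(-6056) + 3(1587) - 16 = 22913
x_9 = -3(22913) + 3(-6056) - 18 = -86925
x_{10} = -3(-86925) + 3(22913) - 20 = 329494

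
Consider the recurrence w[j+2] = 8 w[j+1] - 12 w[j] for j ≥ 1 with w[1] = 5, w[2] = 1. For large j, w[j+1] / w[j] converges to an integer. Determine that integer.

The characteristic equation is r^2 - 8r + 12 = 0, which factors as (r - 6)(r - 2) = 0.
So the roots are 6 and 2. Since |6| > |2| and the coefficient of 6^j is non-zero, the ratio tends to 6.

6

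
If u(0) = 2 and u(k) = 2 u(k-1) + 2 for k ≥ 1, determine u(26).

The fixed point is 2/(1 - 2) = -2, so u(k) + 2 = 2(u(k-1) + 2).
Hence u(k) = 4·2^k - 2.
u(26) = 4·2^{26} - 2 = 4·67108864 - 2 = 268435454.

268435454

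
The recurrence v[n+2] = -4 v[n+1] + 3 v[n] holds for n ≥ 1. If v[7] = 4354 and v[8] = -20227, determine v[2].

Rearranging, v[n-2] = (v[n] + 4 v[n-1]) / 3.
v[6] = (-20227 + 4·4354) / 3 = -2811/3 = -937
v[5] = (4354 + 4·(-937)) / 3 = 606/3 = 202
v[4] = (-937 + 4·202) / 3 = -129/3 = -43
v[3] = (202 + 4·(-43)) / 3 = 30/3 = 10
v[2] = (-43 + 4·10) / 3 = -3/3 = -1

-1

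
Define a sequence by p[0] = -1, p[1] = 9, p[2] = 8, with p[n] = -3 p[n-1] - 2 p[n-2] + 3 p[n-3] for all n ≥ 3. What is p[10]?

-12751

p[3] = -3·8 - 2·9 + 3·(-1) = -45
p[4] = -3·(-45) - 2·8 + 3·9 = 146
p[5] = -3·146 - 2·(-45) + 3·8 = -324
p[6] = -3·(-324) - 2·146 + 3·(-45) = 545
p[7] = -3·545 - 2·(-324) + 3·146 = -549
p[8] = -3·(-549) - 2·545 + 3·(-324) = -415
p[9] = -3·(-415) - 2·(-549) + 3·545 = 3978
p[10] = -3·3978 - 2·(-415) + 3·(-549) = -12751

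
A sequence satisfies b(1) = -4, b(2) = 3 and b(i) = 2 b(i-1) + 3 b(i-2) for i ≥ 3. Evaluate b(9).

-1644

b(3) = 2(3) + 3(-4) = -6
b(4) = 2(-6) + 3(3) = -3
b(5) = 2(-3) + 3(-6) = -24
b(6) = 2(-24) + 3(-3) = -57
b(7) = 2(-57) + 3(-24) = -186
b(8) = 2(-186) + 3(-57) = -543
b(9) = 2(-543) + 3(-186) = -1644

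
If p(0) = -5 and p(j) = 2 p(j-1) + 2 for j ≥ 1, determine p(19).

-1572866

The fixed point is 2/(1 - 2) = -2, so p(j) + 2 = 2(p(j-1) + 2).
Hence p(j) = -3·2^j - 2.
p(19) = -3·2^{19} - 2 = -3·524288 - 2 = -1572866.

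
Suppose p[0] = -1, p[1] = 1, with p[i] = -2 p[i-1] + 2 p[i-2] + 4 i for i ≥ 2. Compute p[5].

8

p[2] = -2·1 + 2·(-1) + 8 = 4
p[3] = -2·4 + 2·1 + 12 = 6
p[4] = -2·6 + 2·4 + 16 = 12
p[5] = -2·12 + 2·6 + 20 = 8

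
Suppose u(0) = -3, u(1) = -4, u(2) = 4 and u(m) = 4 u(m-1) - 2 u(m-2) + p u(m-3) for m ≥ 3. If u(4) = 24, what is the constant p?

u(3) = 24 - 3p
u(4) = 88 - 16p
So 88 - 16p = 24, giving p = 4.

4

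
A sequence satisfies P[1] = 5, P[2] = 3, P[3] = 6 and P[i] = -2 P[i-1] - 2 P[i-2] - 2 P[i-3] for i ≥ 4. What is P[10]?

-240

P[4] = -2*6 - 2*3 - 2*5 = -28
P[5] = -2*(-28) - 2*6 - 2*3 = 38
P[6] = -2*38 - 2*(-28) - 2*6 = -32
P[7] = -2*(-32) - 2*38 - 2*(-28) = 44
P[8] = -2*44 - 2*(-32) - 2*38 = -100
P[9] = -2*(-100) - 2*44 - 2*(-32) = 176
P[10] = -2*176 - 2*(-100) - 2*44 = -240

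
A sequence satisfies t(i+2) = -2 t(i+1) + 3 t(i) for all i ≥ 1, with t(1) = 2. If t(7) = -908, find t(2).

7

Let t(2) = x.
t(3) = 6 - 2x
t(4) = -12 + 7x
t(5) = 42 - 20x
t(6) = -120 + 61x
t(7) = 366 - 182x
So 366 - 182x = -908, giving x = 7.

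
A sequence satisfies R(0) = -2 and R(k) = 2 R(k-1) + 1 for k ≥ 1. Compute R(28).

The fixed point is 1/(1 - 2) = -1, so R(k) + 1 = 2(R(k-1) + 1).
Hence R(k) = -1·2^k - 1.
R(28) = -1·2^{28} - 1 = -1·268435456 - 1 = -268435457.

-268435457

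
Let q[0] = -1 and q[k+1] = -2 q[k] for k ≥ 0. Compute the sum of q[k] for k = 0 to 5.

q[1] = -2*(-1) = 2
q[2] = -2*2 = -4
q[3] = -2*(-4) = 8
q[4] = -2*8 = -16
q[5] = -2*(-16) = 32
Sum = (-1) + 2 + (-4) + 8 + (-16) + 32 = 21

21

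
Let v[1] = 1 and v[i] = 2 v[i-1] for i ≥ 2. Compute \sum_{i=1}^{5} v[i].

31

v[2] = 2*1 = 2
v[3] = 2*2 = 4
v[4] = 2*4 = 8
v[5] = 2*8 = 16
Sum = 1 + 2 + 4 + 8 + 16 = 31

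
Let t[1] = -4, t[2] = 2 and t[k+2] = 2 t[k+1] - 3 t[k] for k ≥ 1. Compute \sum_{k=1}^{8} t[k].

-272

t[3] = 2·2 - 3·(-4) = 16
t[4] = 2·16 - 3·2 = 26
t[5] = 2·26 - 3·16 = 4
t[6] = 2·4 - 3·26 = -70
t[7] = 2·(-70) - 3·4 = -152
t[8] = 2·(-152) - 3·(-70) = -94
Sum = (-4) + 2 + 16 + 26 + 4 + (-70) + (-152) + (-94) = -272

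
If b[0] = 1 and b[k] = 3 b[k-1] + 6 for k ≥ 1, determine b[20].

The fixed point is 6/(1 - 3) = -3, so b[k] + 3 = 3(b[k-1] + 3).
Hence b[k] = 4·3^k - 3.
b[20] = 4·3^{20} - 3 = 4·3486784401 - 3 = 13947137601.

13947137601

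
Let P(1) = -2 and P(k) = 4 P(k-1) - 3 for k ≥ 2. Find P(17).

The fixed point is -3/(1 - 4) = 1, so P(k) - 1 = 4(P(k-1) - 1).
Hence P(k) = -3·4^{k-1} + 1.
P(17) = -3·4^{16} + 1 = -3·4294967296 + 1 = -12884901887.

-12884901887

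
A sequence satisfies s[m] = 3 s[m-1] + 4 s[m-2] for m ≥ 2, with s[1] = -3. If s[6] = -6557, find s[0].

Let s[0] = x.
s[2] = -9 + 4x
s[3] = -39 + 12x
s[4] = -153 + 52x
s[5] = -615 + 204x
s[6] = -2457 + 820x
So -2457 + 820x = -6557, giving x = -5.

-5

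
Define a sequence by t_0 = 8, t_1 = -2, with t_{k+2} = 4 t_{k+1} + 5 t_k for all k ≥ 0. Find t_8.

390632

t_2 = 4·(-2) + 5·8 = 32
t_3 = 4·32 + 5·(-2) = 118
t_4 = 4·118 + 5·32 = 632
t_5 = 4·632 + 5·118 = 3118
t_6 = 4·3118 + 5·632 = 15632
t_7 = 4·15632 + 5·3118 = 78118
t_8 = 4·78118 + 5·15632 = 390632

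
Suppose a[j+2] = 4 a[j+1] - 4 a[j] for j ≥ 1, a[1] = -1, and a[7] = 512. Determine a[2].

Let a[2] = z.
a[3] = 4 + 4z
a[4] = 16 + 12z
a[5] = 48 + 32z
a[6] = 128 + 80z
a[7] = 320 + 192z
So 320 + 192z = 512, giving z = 1.

1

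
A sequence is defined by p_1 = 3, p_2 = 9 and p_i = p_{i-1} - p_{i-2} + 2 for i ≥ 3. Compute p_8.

9

p_3 = 9 - 3 + 2 = 8
p_4 = 8 - 9 + 2 = 1
p_5 = 1 - 8 + 2 = -5
p_6 = (-5) - 1 + 2 = -4
p_7 = (-4) - (-5) + 2 = 3
p_8 = 3 - (-4) + 2 = 9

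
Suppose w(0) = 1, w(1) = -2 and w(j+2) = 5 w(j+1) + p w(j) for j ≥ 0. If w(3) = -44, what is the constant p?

w(2) = -10 + p
w(3) = -50 + 3p
So -50 + 3p = -44, giving p = 2.

2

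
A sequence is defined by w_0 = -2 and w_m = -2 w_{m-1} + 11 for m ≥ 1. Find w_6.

-359

w_1 = -2·(-2) + 11 = 15
w_2 = -2·15 + 11 = -19
w_3 = -2·(-19) + 11 = 49
w_4 = -2·49 + 11 = -87
w_5 = -2·(-87) + 11 = 185
w_6 = -2·185 + 11 = -359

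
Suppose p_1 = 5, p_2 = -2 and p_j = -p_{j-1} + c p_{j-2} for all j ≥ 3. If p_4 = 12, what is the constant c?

-2

p_3 = 2 + 5c
p_4 = -2 - 7c
So -2 - 7c = 12, giving c = -2.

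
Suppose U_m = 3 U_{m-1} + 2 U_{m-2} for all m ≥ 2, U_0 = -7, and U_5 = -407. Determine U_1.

1

Let U_1 = x.
U_2 = -14 + 3x
U_3 = -42 + 11x
U_4 = -154 + 39x
U_5 = -546 + 139x
So -546 + 139x = -407, giving x = 1.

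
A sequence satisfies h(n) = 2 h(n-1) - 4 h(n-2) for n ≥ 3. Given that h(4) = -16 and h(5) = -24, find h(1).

Rearranging, h(n-2) = (h(n) - 2 h(n-1)) / -4.
h(3) = (-24 - 2(-16)) / -4 = 8/-4 = -2
h(2) = (-16 - 2(-2)) / -4 = -12/-4 = 3
h(1) = (-2 - 2(3)) / -4 = -8/-4 = 2

2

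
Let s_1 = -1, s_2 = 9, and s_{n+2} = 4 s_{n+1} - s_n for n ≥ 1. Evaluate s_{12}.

5233787

s_3 = 4·9 - (-1) = 37
s_4 = 4·37 - 9 = 139
s_5 = 4·139 - 37 = 519
s_6 = 4·519 - 139 = 1937
s_7 = 4·1937 - 519 = 7229
s_8 = 4·7229 - 1937 = 26979
s_9 = 4·26979 - 7229 = 100687
s_{10} = 4·100687 - 26979 = 375769
s_{11} = 4·375769 - 100687 = 1402389
s_{12} = 4·1402389 - 375769 = 5233787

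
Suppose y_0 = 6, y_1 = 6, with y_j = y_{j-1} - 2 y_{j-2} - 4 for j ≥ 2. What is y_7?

y_2 = 6 - 2*6 - 4 = -10
y_3 = (-10) - 2*6 - 4 = -26
y_4 = (-26) - 2*(-10) - 4 = -10
y_5 = (-10) - 2*(-26) - 4 = 38
y_6 = 38 - 2*(-10) - 4 = 54
y_7 = 54 - 2*38 - 4 = -26

-26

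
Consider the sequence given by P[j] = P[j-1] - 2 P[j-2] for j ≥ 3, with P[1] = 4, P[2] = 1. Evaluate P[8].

P[3] = 1 - 2*4 = -7
P[4] = (-7) - 2*1 = -9
P[5] = (-9) - 2*(-7) = 5
P[6] = 5 - 2*(-9) = 23
P[7] = 23 - 2*5 = 13
P[8] = 13 - 2*23 = -33

-33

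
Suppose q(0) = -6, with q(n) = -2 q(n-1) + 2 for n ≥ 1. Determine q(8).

q(1) = -2·(-6) + 2 = 14
q(2) = -2·14 + 2 = -26
q(3) = -2·(-26) + 2 = 54
q(4) = -2·54 + 2 = -106
q(5) = -2·(-106) + 2 = 214
q(6) = -2·214 + 2 = -426
q(7) = -2·(-426) + 2 = 854
q(8) = -2·854 + 2 = -1706

-1706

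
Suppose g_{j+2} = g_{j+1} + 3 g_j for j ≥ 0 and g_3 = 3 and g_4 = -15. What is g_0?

-3

Rearranging, g_{j-2} = (g_j - g_{j-1}) / 3.
g_2 = (-15 - 3) / 3 = -18/3 = -6
g_1 = (3 - (-6)) / 3 = 9/3 = 3
g_0 = (-6 - 3) / 3 = -9/3 = -3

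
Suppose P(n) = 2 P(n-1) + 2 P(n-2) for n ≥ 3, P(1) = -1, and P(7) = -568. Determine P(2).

-4

Let P(2) = z.
P(3) = -2 + 2z
P(4) = -4 + 6z
P(5) = -12 + 16z
P(6) = -32 + 44z
P(7) = -88 + 120z
So -88 + 120z = -568, giving z = -4.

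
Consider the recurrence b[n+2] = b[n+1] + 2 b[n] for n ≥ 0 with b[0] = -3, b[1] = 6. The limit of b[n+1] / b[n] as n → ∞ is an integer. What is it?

The characteristic equation is r^2 - r - 2 = 0, which factors as (r - 2)(r + 1) = 0.
So the roots are 2 and -1. Since |2| > |-1| and the coefficient of 2^n is non-zero, the ratio tends to 2.

2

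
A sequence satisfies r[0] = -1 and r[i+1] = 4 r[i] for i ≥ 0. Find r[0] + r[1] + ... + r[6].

r[1] = 4*(-1) = -4
r[2] = 4*(-4) = -16
r[3] = 4*(-16) = -64
r[4] = 4*(-64) = -256
r[5] = 4*(-256) = -1024
r[6] = 4*(-1024) = -4096
Sum = (-1) + (-4) + (-16) + (-64) + (-256) + (-1024) + (-4096) = -5461

-5461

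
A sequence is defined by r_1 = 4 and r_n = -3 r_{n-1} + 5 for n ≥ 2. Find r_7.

2006

r_2 = -3*4 + 5 = -7
r_3 = -3*(-7) + 5 = 26
r_4 = -3*26 + 5 = -73
r_5 = -3*(-73) + 5 = 224
r_6 = -3*224 + 5 = -667
r_7 = -3*(-667) + 5 = 2006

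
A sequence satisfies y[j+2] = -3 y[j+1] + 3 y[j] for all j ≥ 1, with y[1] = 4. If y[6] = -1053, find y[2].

Let y[2] = w.
y[3] = 12 - 3w
y[4] = -36 + 12w
y[5] = 144 - 45w
y[6] = -540 + 171w
So -540 + 171w = -1053, giving w = -3.

-3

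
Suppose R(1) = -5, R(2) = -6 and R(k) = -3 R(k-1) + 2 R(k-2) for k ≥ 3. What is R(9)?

R(3) = -3*(-6) + 2*(-5) = 8
R(4) = -3*8 + 2*(-6) = -36
R(5) = -3*(-36) + 2*8 = 124
R(6) = -3*124 + 2*(-36) = -444
R(7) = -3*(-444) + 2*124 = 1580
R(8) = -3*1580 + 2*(-444) = -5628
R(9) = -3*(-5628) + 2*1580 = 20044

20044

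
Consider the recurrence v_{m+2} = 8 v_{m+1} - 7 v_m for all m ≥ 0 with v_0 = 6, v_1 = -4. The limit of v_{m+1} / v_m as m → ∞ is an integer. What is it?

The characteristic equation is r^2 - 8r + 7 = 0, which factors as (r - 7)(r - 1) = 0.
So the roots are 7 and 1. Since |7| > |1| and the coefficient of 7^m is non-zero, the ratio tends to 7.

7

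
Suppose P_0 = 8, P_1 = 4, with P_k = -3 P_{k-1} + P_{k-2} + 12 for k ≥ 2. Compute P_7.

-1436

P_2 = -3(4) + 8 + 12 = 8
P_3 = -3(8) + 4 + 12 = -8
P_4 = -3(-8) + 8 + 12 = 44
P_5 = -3(44) + (-8) + 12 = -128
P_6 = -3(-128) + 44 + 12 = 440
P_7 = -3(440) + (-128) + 12 = -1436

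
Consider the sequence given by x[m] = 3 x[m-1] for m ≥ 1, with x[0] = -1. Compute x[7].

-2187

x[1] = 3*(-1) = -3
x[2] = 3*(-3) = -9
x[3] = 3*(-9) = -27
x[4] = 3*(-27) = -81
x[5] = 3*(-81) = -243
x[6] = 3*(-243) = -729
x[7] = 3*(-729) = -2187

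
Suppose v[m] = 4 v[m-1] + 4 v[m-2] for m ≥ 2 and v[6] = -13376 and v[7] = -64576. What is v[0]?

-6

Rearranging, v[m-2] = (v[m] - 4 v[m-1]) / 4.
v[5] = (-64576 - 4*(-13376)) / 4 = -11072/4 = -2768
v[4] = (-13376 - 4*(-2768)) / 4 = -2304/4 = -576
v[3] = (-2768 - 4*(-576)) / 4 = -464/4 = -116
v[2] = (-576 - 4*(-116)) / 4 = -112/4 = -28
v[1] = (-116 - 4*(-28)) / 4 = -4/4 = -1
v[0] = (-28 - 4*(-1)) / 4 = -24/4 = -6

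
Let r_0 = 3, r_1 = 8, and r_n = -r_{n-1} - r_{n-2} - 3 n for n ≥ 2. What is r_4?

r_2 = -8 - 3 - 6 = -17
r_3 = -(-17) - 8 - 9 = 0
r_4 = -0 - (-17) - 12 = 5

5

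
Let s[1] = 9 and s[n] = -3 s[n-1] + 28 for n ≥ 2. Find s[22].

-20920706399

The fixed point is 28/(1 + 3) = 7, so s[n] - 7 = -3(s[n-1] - 7).
Hence s[n] = 2·(-3)^{n-1} + 7.
s[22] = 2·(-3)^{21} + 7 = 2·-10460353203 + 7 = -20920706399.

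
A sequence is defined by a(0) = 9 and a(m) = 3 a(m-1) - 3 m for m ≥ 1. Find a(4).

555

a(1) = 3*9 - 3 = 24
a(2) = 3*24 - 6 = 66
a(3) = 3*66 - 9 = 189
a(4) = 3*189 - 12 = 555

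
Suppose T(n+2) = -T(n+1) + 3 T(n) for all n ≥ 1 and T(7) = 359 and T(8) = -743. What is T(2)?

1

Rearranging, T(n-2) = (T(n) + T(n-1)) / 3.
T(6) = (-743 + 359) / 3 = -384/3 = -128
T(5) = (359 + (-128)) / 3 = 231/3 = 77
T(4) = (-128 + 77) / 3 = -51/3 = -17
T(3) = (77 + (-17)) / 3 = 60/3 = 20
T(2) = (-17 + 20) / 3 = 3/3 = 1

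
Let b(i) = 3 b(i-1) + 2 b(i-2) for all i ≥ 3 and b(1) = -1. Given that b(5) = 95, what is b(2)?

Let b(2) = y.
b(3) = -2 + 3y
b(4) = -6 + 11y
b(5) = -22 + 39y
So -22 + 39y = 95, giving y = 3.

3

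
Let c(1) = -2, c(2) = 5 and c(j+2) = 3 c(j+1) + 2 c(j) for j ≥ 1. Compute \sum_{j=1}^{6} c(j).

747

c(3) = 3(5) + 2(-2) = 11
c(4) = 3(11) + 2(5) = 43
c(5) = 3(43) + 2(11) = 151
c(6) = 3(151) + 2(43) = 539
Sum = (-2) + 5 + 11 + 43 + 151 + 539 = 747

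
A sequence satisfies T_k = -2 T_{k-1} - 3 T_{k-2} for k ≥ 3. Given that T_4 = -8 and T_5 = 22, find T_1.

-2

Rearranging, T_{k-2} = (T_k + 2 T_{k-1}) / -3.
T_3 = (22 + 2·(-8)) / -3 = 6/-3 = -2
T_2 = (-8 + 2·(-2)) / -3 = -12/-3 = 4
T_1 = (-2 + 2·4) / -3 = 6/-3 = -2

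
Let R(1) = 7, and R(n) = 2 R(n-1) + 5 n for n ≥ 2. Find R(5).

317

R(2) = 2(7) + 10 = 24
R(3) = 2(24) + 15 = 63
R(4) = 2(63) + 20 = 146
R(5) = 2(146) + 25 = 317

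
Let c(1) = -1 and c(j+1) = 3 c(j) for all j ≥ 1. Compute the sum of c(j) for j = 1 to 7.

-1093

c(2) = 3*(-1) = -3
c(3) = 3*(-3) = -9
c(4) = 3*(-9) = -27
c(5) = 3*(-27) = -81
c(6) = 3*(-81) = -243
c(7) = 3*(-243) = -729
Sum = (-1) + (-3) + (-9) + (-27) + (-81) + (-243) + (-729) = -1093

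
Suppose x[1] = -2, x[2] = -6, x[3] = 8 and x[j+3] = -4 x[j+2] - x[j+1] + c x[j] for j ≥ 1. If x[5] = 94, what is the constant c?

-1

x[4] = -26 - 2c
x[5] = 96 + 2c
So 96 + 2c = 94, giving c = -1.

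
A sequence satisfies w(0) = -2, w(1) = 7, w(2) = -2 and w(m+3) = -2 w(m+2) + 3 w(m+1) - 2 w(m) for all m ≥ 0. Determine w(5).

247

w(3) = -2*(-2) + 3*7 - 2*(-2) = 29
w(4) = -2*29 + 3*(-2) - 2*7 = -78
w(5) = -2*(-78) + 3*29 - 2*(-2) = 247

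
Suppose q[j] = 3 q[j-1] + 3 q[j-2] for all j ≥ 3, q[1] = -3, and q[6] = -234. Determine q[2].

1

Let q[2] = x.
q[3] = -9 + 3x
q[4] = -27 + 12x
q[5] = -108 + 45x
q[6] = -405 + 171x
So -405 + 171x = -234, giving x = 1.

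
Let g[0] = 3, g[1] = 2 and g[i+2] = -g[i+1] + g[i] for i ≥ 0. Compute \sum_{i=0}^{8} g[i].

6

g[2] = -2 + 3 = 1
g[3] = -1 + 2 = 1
g[4] = -1 + 1 = 0
g[5] = -0 + 1 = 1
g[6] = -1 + 0 = -1
g[7] = -(-1) + 1 = 2
g[8] = -2 + (-1) = -3
Sum = 3 + 2 + 1 + 1 + 0 + 1 + (-1) + 2 + (-3) = 6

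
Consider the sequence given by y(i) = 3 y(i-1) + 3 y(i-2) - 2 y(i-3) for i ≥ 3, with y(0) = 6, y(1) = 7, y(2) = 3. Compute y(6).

y(3) = 3(3) + 3(7) - 2(6) = 18
y(4) = 3(18) + 3(3) - 2(7) = 49
y(5) = 3(49) + 3(18) - 2(3) = 195
y(6) = 3(195) + 3(49) - 2(18) = 696

696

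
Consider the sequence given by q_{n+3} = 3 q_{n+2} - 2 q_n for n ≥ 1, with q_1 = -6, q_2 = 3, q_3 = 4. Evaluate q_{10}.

10722

q_4 = 3·4 - 2·(-6) = 24
q_5 = 3·24 - 2·3 = 66
q_6 = 3·66 - 2·4 = 190
q_7 = 3·190 - 2·24 = 522
q_8 = 3·522 - 2·66 = 1434
q_9 = 3·1434 - 2·190 = 3922
q_{10} = 3·3922 - 2·522 = 10722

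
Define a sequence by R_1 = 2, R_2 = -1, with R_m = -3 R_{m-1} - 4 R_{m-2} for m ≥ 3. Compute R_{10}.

-829

R_3 = -3(-1) - 4(2) = -5
R_4 = -3(-5) - 4(-1) = 19
R_5 = -3(19) - 4(-5) = -37
R_6 = -3(-37) - 4(19) = 35
R_7 = -3(35) - 4(-37) = 43
R_8 = -3(43) - 4(35) = -269
R_9 = -3(-269) - 4(43) = 635
R_{10} = -3(635) - 4(-269) = -829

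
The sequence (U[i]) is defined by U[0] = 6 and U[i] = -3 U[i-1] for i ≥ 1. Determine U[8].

U[1] = -3·6 = -18
U[2] = -3·(-18) = 54
U[3] = -3·54 = -162
U[4] = -3·(-162) = 486
U[5] = -3·486 = -1458
U[6] = -3·(-1458) = 4374
U[7] = -3·4374 = -13122
U[8] = -3·(-13122) = 39366

39366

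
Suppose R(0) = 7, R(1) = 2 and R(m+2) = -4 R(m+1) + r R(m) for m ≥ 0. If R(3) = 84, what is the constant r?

R(2) = -8 + 7r
R(3) = 32 - 26r
So 32 - 26r = 84, giving r = -2.

-2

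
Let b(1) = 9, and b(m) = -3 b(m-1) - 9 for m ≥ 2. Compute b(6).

b(2) = -3*9 - 9 = -36
b(3) = -3*(-36) - 9 = 99
b(4) = -3*99 - 9 = -306
b(5) = -3*(-306) - 9 = 909
b(6) = -3*909 - 9 = -2736

-2736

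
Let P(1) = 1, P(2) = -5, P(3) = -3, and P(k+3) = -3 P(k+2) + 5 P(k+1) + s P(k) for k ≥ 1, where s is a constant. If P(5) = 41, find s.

P(4) = -16 + s
P(5) = 33 - 8s
So 33 - 8s = 41, giving s = -1.

-1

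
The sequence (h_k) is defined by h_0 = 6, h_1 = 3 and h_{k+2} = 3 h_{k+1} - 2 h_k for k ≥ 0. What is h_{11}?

-6135

h_2 = 3*3 - 2*6 = -3
h_3 = 3*(-3) - 2*3 = -15
h_4 = 3*(-15) - 2*(-3) = -39
h_5 = 3*(-39) - 2*(-15) = -87
h_6 = 3*(-87) - 2*(-39) = -183
h_7 = 3*(-183) - 2*(-87) = -375
h_8 = 3*(-375) - 2*(-183) = -759
h_9 = 3*(-759) - 2*(-375) = -1527
h_{10} = 3*(-1527) - 2*(-759) = -3063
h_{11} = 3*(-3063) - 2*(-1527) = -6135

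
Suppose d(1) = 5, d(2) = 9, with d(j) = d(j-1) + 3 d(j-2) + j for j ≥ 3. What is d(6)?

324

d(3) = 9 + 3·5 + 3 = 27
d(4) = 27 + 3·9 + 4 = 58
d(5) = 58 + 3·27 + 5 = 144
d(6) = 144 + 3·58 + 6 = 324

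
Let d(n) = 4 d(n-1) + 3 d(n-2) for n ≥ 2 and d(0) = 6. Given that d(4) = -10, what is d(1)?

-4

Let d(1) = v.
d(2) = 18 + 4v
d(3) = 72 + 19v
d(4) = 342 + 88v
So 342 + 88v = -10, giving v = -4.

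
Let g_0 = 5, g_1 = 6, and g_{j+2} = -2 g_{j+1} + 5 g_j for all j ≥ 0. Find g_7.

g_2 = -2*6 + 5*5 = 13
g_3 = -2*13 + 5*6 = 4
g_4 = -2*4 + 5*13 = 57
g_5 = -2*57 + 5*4 = -94
g_6 = -2*(-94) + 5*57 = 473
g_7 = -2*473 + 5*(-94) = -1416

-1416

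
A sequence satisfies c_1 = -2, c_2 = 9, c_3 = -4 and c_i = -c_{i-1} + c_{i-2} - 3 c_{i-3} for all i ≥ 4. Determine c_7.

-188

c_4 = -(-4) + 9 - 3*(-2) = 19
c_5 = -19 + (-4) - 3*9 = -50
c_6 = -(-50) + 19 - 3*(-4) = 81
c_7 = -81 + (-50) - 3*19 = -188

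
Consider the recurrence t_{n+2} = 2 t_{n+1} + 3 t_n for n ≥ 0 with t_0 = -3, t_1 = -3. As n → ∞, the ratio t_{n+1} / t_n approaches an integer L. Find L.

3

The characteristic equation is r^2 - 2r - 3 = 0, which factors as (r - 3)(r + 1) = 0.
So the roots are 3 and -1. Since |3| > |-1| and the coefficient of 3^n is non-zero, the ratio tends to 3.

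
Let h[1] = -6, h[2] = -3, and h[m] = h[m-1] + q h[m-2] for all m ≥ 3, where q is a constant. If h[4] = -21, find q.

2

h[3] = -3 - 6q
h[4] = -3 - 9q
So -3 - 9q = -21, giving q = 2.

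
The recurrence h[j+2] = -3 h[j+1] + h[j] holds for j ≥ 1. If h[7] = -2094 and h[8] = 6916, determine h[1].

Rearranging, h[j-2] = h[j] + 3 h[j-1].
h[6] = 6916 + 3*(-2094) = 634
h[5] = -2094 + 3*634 = -192
h[4] = 634 + 3*(-192) = 58
h[3] = -192 + 3*58 = -18
h[2] = 58 + 3*(-18) = 4
h[1] = -18 + 3*4 = -6

-6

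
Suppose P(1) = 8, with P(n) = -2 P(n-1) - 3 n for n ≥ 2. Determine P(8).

-1246

P(2) = -2(8) - 6 = -22
P(3) = -2(-22) - 9 = 35
P(4) = -2(35) - 12 = -82
P(5) = -2(-82) - 15 = 149
P(6) = -2(149) - 18 = -316
P(7) = -2(-316) - 21 = 611
P(8) = -2(611) - 24 = -1246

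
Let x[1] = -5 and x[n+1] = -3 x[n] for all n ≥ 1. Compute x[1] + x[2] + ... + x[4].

x[2] = -3(-5) = 15
x[3] = -3(15) = -45
x[4] = -3(-45) = 135
Sum = (-5) + 15 + (-45) + 135 = 100

100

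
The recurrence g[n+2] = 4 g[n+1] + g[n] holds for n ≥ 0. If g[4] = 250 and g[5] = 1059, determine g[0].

Rearranging, g[n-2] = g[n] - 4 g[n-1].
g[3] = 1059 - 4(250) = 59
g[2] = 250 - 4(59) = 14
g[1] = 59 - 4(14) = 3
g[0] = 14 - 4(3) = 2

2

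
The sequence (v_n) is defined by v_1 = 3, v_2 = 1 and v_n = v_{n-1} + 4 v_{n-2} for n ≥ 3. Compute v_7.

413

v_3 = 1 + 4*3 = 13
v_4 = 13 + 4*1 = 17
v_5 = 17 + 4*13 = 69
v_6 = 69 + 4*17 = 137
v_7 = 137 + 4*69 = 413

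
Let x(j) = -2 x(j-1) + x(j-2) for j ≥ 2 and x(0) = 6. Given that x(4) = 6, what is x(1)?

2

Let x(1) = y.
x(2) = 6 - 2y
x(3) = -12 + 5y
x(4) = 30 - 12y
So 30 - 12y = 6, giving y = 2.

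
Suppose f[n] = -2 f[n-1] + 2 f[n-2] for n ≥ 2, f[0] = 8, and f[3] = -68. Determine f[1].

-6

Let f[1] = v.
f[2] = 16 - 2v
f[3] = -32 + 6v
So -32 + 6v = -68, giving v = -6.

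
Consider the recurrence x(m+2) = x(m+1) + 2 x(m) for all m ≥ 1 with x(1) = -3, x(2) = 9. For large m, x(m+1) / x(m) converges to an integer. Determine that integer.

The characteristic equation is r^2 - r - 2 = 0, which factors as (r - 2)(r + 1) = 0.
So the roots are 2 and -1. Since |2| > |-1| and the coefficient of 2^m is non-zero, the ratio tends to 2.

2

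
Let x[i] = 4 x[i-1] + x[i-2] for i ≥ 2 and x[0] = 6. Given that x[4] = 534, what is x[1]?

Let x[1] = v.
x[2] = 6 + 4v
x[3] = 24 + 17v
x[4] = 102 + 72v
So 102 + 72v = 534, giving v = 6.

6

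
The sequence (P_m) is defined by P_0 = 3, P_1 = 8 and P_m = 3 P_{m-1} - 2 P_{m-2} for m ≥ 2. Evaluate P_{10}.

5118

P_2 = 3(8) - 2(3) = 18
P_3 = 3(18) - 2(8) = 38
P_4 = 3(38) - 2(18) = 78
P_5 = 3(78) - 2(38) = 158
P_6 = 3(158) - 2(78) = 318
P_7 = 3(318) - 2(158) = 638
P_8 = 3(638) - 2(318) = 1278
P_9 = 3(1278) - 2(638) = 2558
P_{10} = 3(2558) - 2(1278) = 5118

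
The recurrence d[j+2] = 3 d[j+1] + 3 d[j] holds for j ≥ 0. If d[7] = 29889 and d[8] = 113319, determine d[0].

Rearranging, d[j-2] = (d[j] - 3 d[j-1]) / 3.
d[6] = (113319 - 3·29889) / 3 = 23652/3 = 7884
d[5] = (29889 - 3·7884) / 3 = 6237/3 = 2079
d[4] = (7884 - 3·2079) / 3 = 1647/3 = 549
d[3] = (2079 - 3·549) / 3 = 432/3 = 144
d[2] = (549 - 3·144) / 3 = 117/3 = 39
d[1] = (144 - 3·39) / 3 = 27/3 = 9
d[0] = (39 - 3·9) / 3 = 12/3 = 4

4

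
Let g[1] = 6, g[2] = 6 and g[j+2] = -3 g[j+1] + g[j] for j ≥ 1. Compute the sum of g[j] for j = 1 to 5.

g[3] = -3·6 + 6 = -12
g[4] = -3·(-12) + 6 = 42
g[5] = -3·42 + (-12) = -138
Sum = 6 + 6 + (-12) + 42 + (-138) = -96

-96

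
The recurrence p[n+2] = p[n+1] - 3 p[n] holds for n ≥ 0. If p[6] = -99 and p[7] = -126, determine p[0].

Rearranging, p[n-2] = (p[n] - p[n-1]) / -3.
p[5] = (-126 - (-99)) / -3 = -27/-3 = 9
p[4] = (-99 - 9) / -3 = -108/-3 = 36
p[3] = (9 - 36) / -3 = -27/-3 = 9
p[2] = (36 - 9) / -3 = 27/-3 = -9
p[1] = (9 - (-9)) / -3 = 18/-3 = -6
p[0] = (-9 - (-6)) / -3 = -3/-3 = 1

1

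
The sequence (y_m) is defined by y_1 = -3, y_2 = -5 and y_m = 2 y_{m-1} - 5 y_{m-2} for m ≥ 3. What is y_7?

y_3 = 2·(-5) - 5·(-3) = 5
y_4 = 2·5 - 5·(-5) = 35
y_5 = 2·35 - 5·5 = 45
y_6 = 2·45 - 5·35 = -85
y_7 = 2·(-85) - 5·45 = -395

-395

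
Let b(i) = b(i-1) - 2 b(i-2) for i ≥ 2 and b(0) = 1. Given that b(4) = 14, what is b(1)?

-4

Let b(1) = v.
b(2) = -2 + v
b(3) = -2 - v
b(4) = 2 - 3v
So 2 - 3v = 14, giving v = -4.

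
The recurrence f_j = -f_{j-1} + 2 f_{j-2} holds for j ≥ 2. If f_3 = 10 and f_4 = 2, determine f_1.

8

Rearranging, f_{j-2} = (f_j + f_{j-1}) / 2.
f_2 = (2 + 10) / 2 = 12/2 = 6
f_1 = (10 + 6) / 2 = 16/2 = 8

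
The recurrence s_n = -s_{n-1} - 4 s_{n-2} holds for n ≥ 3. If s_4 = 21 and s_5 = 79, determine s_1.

Rearranging, s_{n-2} = (s_n + s_{n-1}) / -4.
s_3 = (79 + 21) / -4 = 100/-4 = -25
s_2 = (21 + (-25)) / -4 = -4/-4 = 1
s_1 = (-25 + 1) / -4 = -24/-4 = 6

6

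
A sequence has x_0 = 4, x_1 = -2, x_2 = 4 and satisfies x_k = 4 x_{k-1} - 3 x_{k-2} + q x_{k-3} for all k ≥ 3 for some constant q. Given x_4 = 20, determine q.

-4

x_3 = 22 + 4q
x_4 = 76 + 14q
So 76 + 14q = 20, giving q = -4.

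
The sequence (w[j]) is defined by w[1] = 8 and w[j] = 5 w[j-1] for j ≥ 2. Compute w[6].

25000

w[2] = 5*8 = 40
w[3] = 5*40 = 200
w[4] = 5*200 = 1000
w[5] = 5*1000 = 5000
w[6] = 5*5000 = 25000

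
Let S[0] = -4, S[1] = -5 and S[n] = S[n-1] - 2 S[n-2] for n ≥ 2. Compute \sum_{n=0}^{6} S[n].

S[2] = (-5) - 2(-4) = 3
S[3] = 3 - 2(-5) = 13
S[4] = 13 - 2(3) = 7
S[5] = 7 - 2(13) = -19
S[6] = (-19) - 2(7) = -33
Sum = (-4) + (-5) + 3 + 13 + 7 + (-19) + (-33) = -38

-38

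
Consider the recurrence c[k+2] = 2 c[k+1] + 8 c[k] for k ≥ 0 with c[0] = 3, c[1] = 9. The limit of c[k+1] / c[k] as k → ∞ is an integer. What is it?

4

The characteristic equation is r^2 - 2r - 8 = 0, which factors as (r - 4)(r + 2) = 0.
So the roots are 4 and -2. Since |4| > |-2| and the coefficient of 4^k is non-zero, the ratio tends to 4.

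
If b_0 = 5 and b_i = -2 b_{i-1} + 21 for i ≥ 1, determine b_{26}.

-134217721

The fixed point is 21/(1 + 2) = 7, so b_i - 7 = -2(b_{i-1} - 7).
Hence b_i = -2·(-2)^i + 7.
b_{26} = -2·(-2)^{26} + 7 = -2·67108864 + 7 = -134217721.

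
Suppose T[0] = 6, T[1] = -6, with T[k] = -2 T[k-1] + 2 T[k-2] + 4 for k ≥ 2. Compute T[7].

-3756

T[2] = -2(-6) + 2(6) + 4 = 28
T[3] = -2(28) + 2(-6) + 4 = -64
T[4] = -2(-64) + 2(28) + 4 = 188
T[5] = -2(188) + 2(-64) + 4 = -500
T[6] = -2(-500) + 2(188) + 4 = 1380
T[7] = -2(1380) + 2(-500) + 4 = -3756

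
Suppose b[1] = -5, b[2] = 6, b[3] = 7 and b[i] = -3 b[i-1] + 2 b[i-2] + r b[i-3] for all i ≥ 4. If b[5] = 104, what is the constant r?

b[4] = -9 - 5r
b[5] = 41 + 21r
So 41 + 21r = 104, giving r = 3.

3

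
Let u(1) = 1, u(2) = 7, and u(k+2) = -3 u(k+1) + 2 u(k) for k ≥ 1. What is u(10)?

u(3) = -3(7) + 2(1) = -19
u(4) = -3(-19) + 2(7) = 71
u(5) = -3(71) + 2(-19) = -251
u(6) = -3(-251) + 2(71) = 895
u(7) = -3(895) + 2(-251) = -3187
u(8) = -3(-3187) + 2(895) = 11351
u(9) = -3(11351) + 2(-3187) = -40427
u(10) = -3(-40427) + 2(11351) = 143983

143983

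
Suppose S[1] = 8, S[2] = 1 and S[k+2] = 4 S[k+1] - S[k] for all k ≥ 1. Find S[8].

S[3] = 4(1) - 8 = -4
S[4] = 4(-4) - 1 = -17
S[5] = 4(-17) - (-4) = -64
S[6] = 4(-64) - (-17) = -239
S[7] = 4(-239) - (-64) = -892
S[8] = 4(-892) - (-239) = -3329

-3329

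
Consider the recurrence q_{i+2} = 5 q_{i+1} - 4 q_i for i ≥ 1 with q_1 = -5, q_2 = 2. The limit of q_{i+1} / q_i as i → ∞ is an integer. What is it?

The characteristic equation is r^2 - 5r + 4 = 0, which factors as (r - 4)(r - 1) = 0.
So the roots are 4 and 1. Since |4| > |1| and the coefficient of 4^i is non-zero, the ratio tends to 4.

4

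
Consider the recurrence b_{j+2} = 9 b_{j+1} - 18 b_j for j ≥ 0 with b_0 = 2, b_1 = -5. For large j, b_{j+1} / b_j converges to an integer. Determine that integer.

6

The characteristic equation is r^2 - 9r + 18 = 0, which factors as (r - 6)(r - 3) = 0.
So the roots are 6 and 3. Since |6| > |3| and the coefficient of 6^j is non-zero, the ratio tends to 6.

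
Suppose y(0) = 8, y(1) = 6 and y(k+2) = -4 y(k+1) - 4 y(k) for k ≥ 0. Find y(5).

y(2) = -4(6) - 4(8) = -56
y(3) = -4(-56) - 4(6) = 200
y(4) = -4(200) - 4(-56) = -576
y(5) = -4(-576) - 4(200) = 1504

1504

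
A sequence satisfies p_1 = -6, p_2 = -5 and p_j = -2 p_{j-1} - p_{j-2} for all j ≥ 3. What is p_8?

p_3 = -2·(-5) - (-6) = 16
p_4 = -2·16 - (-5) = -27
p_5 = -2·(-27) - 16 = 38
p_6 = -2·38 - (-27) = -49
p_7 = -2·(-49) - 38 = 60
p_8 = -2·60 - (-49) = -71

-71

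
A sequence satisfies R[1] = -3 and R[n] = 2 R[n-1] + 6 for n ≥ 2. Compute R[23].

The fixed point is 6/(1 - 2) = -6, so R[n] + 6 = 2(R[n-1] + 6).
Hence R[n] = 3·2^{n-1} - 6.
R[23] = 3·2^{22} - 6 = 3·4194304 - 6 = 12582906.

12582906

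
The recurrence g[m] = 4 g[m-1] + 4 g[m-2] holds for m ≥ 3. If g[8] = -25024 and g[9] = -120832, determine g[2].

1

Rearranging, g[m-2] = (g[m] - 4 g[m-1]) / 4.
g[7] = (-120832 - 4(-25024)) / 4 = -20736/4 = -5184
g[6] = (-25024 - 4(-5184)) / 4 = -4288/4 = -1072
g[5] = (-5184 - 4(-1072)) / 4 = -896/4 = -224
g[4] = (-1072 - 4(-224)) / 4 = -176/4 = -44
g[3] = (-224 - 4(-44)) / 4 = -48/4 = -12
g[2] = (-44 - 4(-12)) / 4 = 4/4 = 1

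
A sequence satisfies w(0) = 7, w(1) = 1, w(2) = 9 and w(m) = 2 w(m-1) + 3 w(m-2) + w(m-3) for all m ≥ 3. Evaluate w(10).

w(3) = 2*9 + 3*1 + 7 = 28
w(4) = 2*28 + 3*9 + 1 = 84
w(5) = 2*84 + 3*28 + 9 = 261
w(6) = 2*261 + 3*84 + 28 = 802
w(7) = 2*802 + 3*261 + 84 = 2471
w(8) = 2*2471 + 3*802 + 261 = 7609
w(9) = 2*7609 + 3*2471 + 802 = 23433
w(10) = 2*23433 + 3*7609 + 2471 = 72164

72164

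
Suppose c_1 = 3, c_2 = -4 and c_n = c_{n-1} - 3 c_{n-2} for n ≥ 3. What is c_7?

c_3 = (-4) - 3(3) = -13
c_4 = (-13) - 3(-4) = -1
c_5 = (-1) - 3(-13) = 38
c_6 = 38 - 3(-1) = 41
c_7 = 41 - 3(38) = -73

-73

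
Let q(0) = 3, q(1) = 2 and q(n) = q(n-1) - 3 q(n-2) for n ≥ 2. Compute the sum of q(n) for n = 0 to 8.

-242

q(2) = 2 - 3*3 = -7
q(3) = (-7) - 3*2 = -13
q(4) = (-13) - 3*(-7) = 8
q(5) = 8 - 3*(-13) = 47
q(6) = 47 - 3*8 = 23
q(7) = 23 - 3*47 = -118
q(8) = (-118) - 3*23 = -187
Sum = 3 + 2 + (-7) + (-13) + 8 + 47 + 23 + (-118) + (-187) = -242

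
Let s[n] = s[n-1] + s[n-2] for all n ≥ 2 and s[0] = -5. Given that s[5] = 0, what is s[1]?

3

Let s[1] = z.
s[2] = -5 + z
s[3] = -5 + 2z
s[4] = -10 + 3z
s[5] = -15 + 5z
So -15 + 5z = 0, giving z = 3.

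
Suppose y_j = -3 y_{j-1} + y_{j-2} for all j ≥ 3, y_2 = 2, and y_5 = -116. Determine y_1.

Let y_1 = v.
y_3 = -6 + v
y_4 = 20 - 3v
y_5 = -66 + 10v
So -66 + 10v = -116, giving v = -5.

-5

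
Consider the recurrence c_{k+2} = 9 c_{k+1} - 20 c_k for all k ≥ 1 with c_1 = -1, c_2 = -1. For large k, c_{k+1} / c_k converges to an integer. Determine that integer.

5

The characteristic equation is r^2 - 9r + 20 = 0, which factors as (r - 5)(r - 4) = 0.
So the roots are 5 and 4. Since |5| > |4| and the coefficient of 5^k is non-zero, the ratio tends to 5.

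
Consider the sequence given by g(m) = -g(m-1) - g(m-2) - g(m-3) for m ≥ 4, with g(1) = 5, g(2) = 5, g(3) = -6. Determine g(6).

g(4) = -(-6) - 5 - 5 = -4
g(5) = -(-4) - (-6) - 5 = 5
g(6) = -5 - (-4) - (-6) = 5

5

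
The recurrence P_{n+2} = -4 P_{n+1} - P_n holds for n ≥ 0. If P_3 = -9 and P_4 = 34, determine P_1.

Rearranging, P_{n-2} = -(P_n + 4 P_{n-1}).
P_2 = -(34 + 4·(-9)) = 2
P_1 = -(-9 + 4·2) = 1

1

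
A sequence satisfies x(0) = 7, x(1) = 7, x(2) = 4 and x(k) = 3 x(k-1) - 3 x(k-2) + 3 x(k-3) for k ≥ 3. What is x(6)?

234

x(3) = 3(4) - 3(7) + 3(7) = 12
x(4) = 3(12) - 3(4) + 3(7) = 45
x(5) = 3(45) - 3(12) + 3(4) = 111
x(6) = 3(111) - 3(45) + 3(12) = 234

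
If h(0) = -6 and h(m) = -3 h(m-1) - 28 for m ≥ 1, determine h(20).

The fixed point is -28/(1 + 3) = -7, so h(m) + 7 = -3(h(m-1) + 7).
Hence h(m) = 1·(-3)^m - 7.
h(20) = 1·(-3)^{20} - 7 = 1·3486784401 - 7 = 3486784394.

3486784394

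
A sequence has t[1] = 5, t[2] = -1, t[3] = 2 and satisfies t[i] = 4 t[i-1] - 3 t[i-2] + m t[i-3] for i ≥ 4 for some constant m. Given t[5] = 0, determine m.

-2

t[4] = 11 + 5m
t[5] = 38 + 19m
So 38 + 19m = 0, giving m = -2.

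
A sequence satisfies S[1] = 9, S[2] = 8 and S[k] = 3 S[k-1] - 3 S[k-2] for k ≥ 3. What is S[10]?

S[3] = 3*8 - 3*9 = -3
S[4] = 3*(-3) - 3*8 = -33
S[5] = 3*(-33) - 3*(-3) = -90
S[6] = 3*(-90) - 3*(-33) = -171
S[7] = 3*(-171) - 3*(-90) = -243
S[8] = 3*(-243) - 3*(-171) = -216
S[9] = 3*(-216) - 3*(-243) = 81
S[10] = 3*81 - 3*(-216) = 891

891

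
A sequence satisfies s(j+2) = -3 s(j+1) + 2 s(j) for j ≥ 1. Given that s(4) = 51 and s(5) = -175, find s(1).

8

Rearranging, s(j-2) = (s(j) + 3 s(j-1)) / 2.
s(3) = (-175 + 3*51) / 2 = -22/2 = -11
s(2) = (51 + 3*(-11)) / 2 = 18/2 = 9
s(1) = (-11 + 3*9) / 2 = 16/2 = 8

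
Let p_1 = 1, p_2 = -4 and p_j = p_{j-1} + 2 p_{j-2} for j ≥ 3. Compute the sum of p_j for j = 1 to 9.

-509

p_3 = (-4) + 2(1) = -2
p_4 = (-2) + 2(-4) = -10
p_5 = (-10) + 2(-2) = -14
p_6 = (-14) + 2(-10) = -34
p_7 = (-34) + 2(-14) = -62
p_8 = (-62) + 2(-34) = -130
p_9 = (-130) + 2(-62) = -254
Sum = 1 + (-4) + (-2) + (-10) + (-14) + (-34) + (-62) + (-130) + (-254) = -509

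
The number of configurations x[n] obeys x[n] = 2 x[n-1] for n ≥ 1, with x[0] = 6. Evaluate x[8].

1536

x[1] = 2*6 = 12
x[2] = 2*12 = 24
x[3] = 2*24 = 48
x[4] = 2*48 = 96
x[5] = 2*96 = 192
x[6] = 2*192 = 384
x[7] = 2*384 = 768
x[8] = 2*768 = 1536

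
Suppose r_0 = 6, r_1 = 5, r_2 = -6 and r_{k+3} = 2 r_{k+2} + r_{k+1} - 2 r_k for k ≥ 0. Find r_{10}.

r_3 = 2*(-6) + 5 - 2*6 = -19
r_4 = 2*(-19) + (-6) - 2*5 = -54
r_5 = 2*(-54) + (-19) - 2*(-6) = -115
r_6 = 2*(-115) + (-54) - 2*(-19) = -246
r_7 = 2*(-246) + (-115) - 2*(-54) = -499
r_8 = 2*(-499) + (-246) - 2*(-115) = -1014
r_9 = 2*(-1014) + (-499) - 2*(-246) = -2035
r_{10} = 2*(-2035) + (-1014) - 2*(-499) = -4086

-4086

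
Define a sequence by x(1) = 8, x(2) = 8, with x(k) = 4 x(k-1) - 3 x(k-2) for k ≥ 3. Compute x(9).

x(3) = 4*8 - 3*8 = 8
x(4) = 4*8 - 3*8 = 8
x(5) = 4*8 - 3*8 = 8
x(6) = 4*8 - 3*8 = 8
x(7) = 4*8 - 3*8 = 8
x(8) = 4*8 - 3*8 = 8
x(9) = 4*8 - 3*8 = 8

8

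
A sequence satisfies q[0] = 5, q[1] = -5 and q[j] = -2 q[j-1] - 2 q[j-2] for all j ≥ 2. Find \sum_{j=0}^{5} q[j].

10

q[2] = -2*(-5) - 2*5 = 0
q[3] = -2*0 - 2*(-5) = 10
q[4] = -2*10 - 2*0 = -20
q[5] = -2*(-20) - 2*10 = 20
Sum = 5 + (-5) + 0 + 10 + (-20) + 20 = 10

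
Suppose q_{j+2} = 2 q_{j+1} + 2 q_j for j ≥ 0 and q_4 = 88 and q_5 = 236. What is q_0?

6

Rearranging, q_{j-2} = (q_j - 2 q_{j-1}) / 2.
q_3 = (236 - 2·88) / 2 = 60/2 = 30
q_2 = (88 - 2·30) / 2 = 28/2 = 14
q_1 = (30 - 2·14) / 2 = 2/2 = 1
q_0 = (14 - 2·1) / 2 = 12/2 = 6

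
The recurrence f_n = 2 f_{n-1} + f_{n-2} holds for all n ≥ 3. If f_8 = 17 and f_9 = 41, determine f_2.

Rearranging, f_{n-2} = f_n - 2 f_{n-1}.
f_7 = 41 - 2*17 = 7
f_6 = 17 - 2*7 = 3
f_5 = 7 - 2*3 = 1
f_4 = 3 - 2*1 = 1
f_3 = 1 - 2*1 = -1
f_2 = 1 - 2*(-1) = 3

3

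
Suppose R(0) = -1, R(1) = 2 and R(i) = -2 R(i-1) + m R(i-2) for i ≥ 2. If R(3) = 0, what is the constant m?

R(2) = -4 - m
R(3) = 8 + 4m
So 8 + 4m = 0, giving m = -2.

-2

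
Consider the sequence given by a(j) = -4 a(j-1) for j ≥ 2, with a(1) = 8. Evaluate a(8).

a(2) = -4(8) = -32
a(3) = -4(-32) = 128
a(4) = -4(128) = -512
a(5) = -4(-512) = 2048
a(6) = -4(2048) = -8192
a(7) = -4(-8192) = 32768
a(8) = -4(32768) = -131072

-131072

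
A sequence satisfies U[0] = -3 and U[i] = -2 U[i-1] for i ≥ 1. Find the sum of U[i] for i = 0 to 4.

U[1] = -2·(-3) = 6
U[2] = -2·6 = -12
U[3] = -2·(-12) = 24
U[4] = -2·24 = -48
Sum = (-3) + 6 + (-12) + 24 + (-48) = -33

-33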